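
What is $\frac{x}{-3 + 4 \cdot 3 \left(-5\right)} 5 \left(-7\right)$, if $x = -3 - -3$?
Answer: $0$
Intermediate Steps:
$x = 0$ ($x = -3 + 3 = 0$)
$\frac{x}{-3 + 4 \cdot 3 \left(-5\right)} 5 \left(-7\right) = \frac{0}{-3 + 4 \cdot 3 \left(-5\right)} 5 \left(-7\right) = \frac{0}{-3 + 4 \left(-15\right)} 5 \left(-7\right) = \frac{0}{-3 - 60} \cdot 5 \left(-7\right) = \frac{0}{-63} \cdot 5 \left(-7\right) = 0 \left(- \frac{1}{63}\right) 5 \left(-7\right) = 0 \cdot 5 \left(-7\right) = 0 \left(-7\right) = 0$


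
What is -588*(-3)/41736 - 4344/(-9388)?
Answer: 4122117/8162866 ≈ 0.50498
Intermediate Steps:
-588*(-3)/41736 - 4344/(-9388) = 1764*(1/41736) - 4344*(-1/9388) = 147/3478 + 1086/2347 = 4122117/8162866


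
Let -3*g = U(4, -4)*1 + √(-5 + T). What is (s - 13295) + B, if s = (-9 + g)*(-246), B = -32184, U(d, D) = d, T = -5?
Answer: -42937 + 82*I*√10 ≈ -42937.0 + 259.31*I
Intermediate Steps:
g = -4/3 - I*√10/3 (g = -(4*1 + √(-5 - 5))/3 = -(4 + √(-10))/3 = -(4 + I*√10)/3 = -4/3 - I*√10/3 ≈ -1.3333 - 1.0541*I)
s = 2542 + 82*I*√10 (s = (-9 + (-4/3 - I*√10/3))*(-246) = (-31/3 - I*√10/3)*(-246) = 2542 + 82*I*√10 ≈ 2542.0 + 259.31*I)
(s - 13295) + B = ((2542 + 82*I*√10) - 13295) - 32184 = (-10753 + 82*I*√10) - 32184 = -42937 + 82*I*√10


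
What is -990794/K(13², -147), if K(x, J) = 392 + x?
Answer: -58282/33 ≈ -1766.1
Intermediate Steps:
-990794/K(13², -147) = -990794/(392 + 13²) = -990794/(392 + 169) = -990794/561 = -990794*1/561 = -58282/33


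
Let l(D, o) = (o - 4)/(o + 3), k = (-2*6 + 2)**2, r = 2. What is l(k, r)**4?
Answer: 16/625 ≈ 0.025600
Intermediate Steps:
k = 100 (k = (-12 + 2)**2 = (-10)**2 = 100)
l(D, o) = (-4 + o)/(3 + o)
l(k, r)**4 = ((-4 + 2)/(3 + 2))**4 = (-2/5)**4 = 16/625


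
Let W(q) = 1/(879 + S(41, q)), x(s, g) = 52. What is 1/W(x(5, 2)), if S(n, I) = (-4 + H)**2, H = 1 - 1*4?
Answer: 928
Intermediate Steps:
H = -3 (H = 1 - 4 = -3)
S(n, I) = 49 (S(n, I) = (-4 - 3)**2 = (-7)**2 = 49)
W(q) = 1/928 (W(q) = 1/(879 + 49) = 1/928)
1/W(x(5, 2)) = 1/(1/928) = 928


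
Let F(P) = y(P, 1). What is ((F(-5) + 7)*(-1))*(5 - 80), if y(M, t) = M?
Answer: 150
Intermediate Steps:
F(P) = P
((F(-5) + 7)*(-1))*(5 - 80) = ((-5 + 7)*(-1))*(5 - 80) = (2*(-1))*(-75) = -2*(-75) = 150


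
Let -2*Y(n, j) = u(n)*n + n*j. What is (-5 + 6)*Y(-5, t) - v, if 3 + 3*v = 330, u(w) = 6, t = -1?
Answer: -193/2 ≈ -96.500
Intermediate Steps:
v = 109 (v = -1 + (⅓)*330 = -1 + 110 = 109)
Y(n, j) = -3*n - j*n/2 (Y(n, j) = -(6*n + n*j)/2 = -(6*n + j*n)/2 = -3*n - j*n/2)
(-5 + 6)*Y(-5, t) - v = (-5 + 6)*(-½*(-5)*(6 - 1)) - 1*109 = 1*(-½*(-5)*5) - 109 = 1*(25/2) - 109 = 25/2 - 109 = -193/2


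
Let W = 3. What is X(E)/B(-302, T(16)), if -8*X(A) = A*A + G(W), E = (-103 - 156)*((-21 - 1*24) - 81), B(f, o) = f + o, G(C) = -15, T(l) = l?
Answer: 1064977941/2288 ≈ 4.6546e+5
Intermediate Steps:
E = 32634 (E = -259*((-21 - 24) - 81) = -259*(-45 - 81) = -259*(-126) = 32634)
X(A) = 15/8 - A**2/8 (X(A) = -(A*A - 15)/8 = -(A**2 - 15)/8 = -(-15 + A**2)/8 = 15/8 - A**2/8)
X(E)/B(-302, T(16)) = (15/8 - 1/8*32634**2)/(-302 + 16) = (15/8 - 1/8*1064977956)/(-286) = (15/8 - 266244489/2)*(-1/286) = -1064977941/8*(-1/286) = 1064977941/2288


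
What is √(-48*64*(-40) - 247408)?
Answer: 4*I*√7783 ≈ 352.89*I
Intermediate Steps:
√(-48*64*(-40) - 247408) = √(-3072*(-40) - 247408) = √(122880 - 247408) = √(-124528) = 4*I*√7783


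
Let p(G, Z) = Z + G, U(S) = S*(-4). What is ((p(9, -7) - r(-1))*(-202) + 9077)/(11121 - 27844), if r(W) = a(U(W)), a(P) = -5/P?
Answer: -16841/33446 ≈ -0.50353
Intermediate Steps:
U(S) = -4*S
p(G, Z) = G + Z
r(W) = 5/(4*W) (r(W) = -5*(-1/(4*W)) = -(-5)/(4*W) = 5/(4*W))
((p(9, -7) - r(-1))*(-202) + 9077)/(11121 - 27844) = (((9 - 7) - 5/(4*(-1)))*(-202) + 9077)/(11121 - 27844) = ((2 - 5*(-1)/4)*(-202) + 9077)/(-16723) = ((2 - 1*(-5/4))*(-202) + 9077)*(-1/16723) = ((2 + 5/4)*(-202) + 9077)*(-1/16723) = ((13/4)*(-202) + 9077)*(-1/16723) = (-1313/2 + 9077)*(-1/16723) = (16841/2)*(-1/16723) = -16841/33446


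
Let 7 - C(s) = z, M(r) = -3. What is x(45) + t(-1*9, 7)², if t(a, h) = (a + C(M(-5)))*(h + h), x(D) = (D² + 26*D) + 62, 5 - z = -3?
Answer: 22857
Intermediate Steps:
z = 8 (z = 5 - 1*(-3) = 5 + 3 = 8)
C(s) = -1 (C(s) = 7 - 1*8 = 7 - 8 = -1)
x(D) = 62 + D² + 26*D
t(a, h) = 2*h*(-1 + a) (t(a, h) = (a - 1)*(h + h) = (-1 + a)*(2*h) = 2*h*(-1 + a))
x(45) + t(-1*9, 7)² = (62 + 45² + 26*45) + (2*7*(-1 - 1*9))² = (62 + 2025 + 1170) + (2*7*(-1 - 9))² = 3257 + (2*7*(-10))² = 3257 + (-140)² = 3257 + 19600 = 22857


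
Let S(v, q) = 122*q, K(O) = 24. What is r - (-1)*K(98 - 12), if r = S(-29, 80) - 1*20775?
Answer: -10991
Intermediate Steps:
r = -11015 (r = 122*80 - 1*20775 = 9760 - 20775 = -11015)
r - (-1)*K(98 - 12) = -11015 - (-1)*24 = -11015 - 1*(-24) = -11015 + 24 = -10991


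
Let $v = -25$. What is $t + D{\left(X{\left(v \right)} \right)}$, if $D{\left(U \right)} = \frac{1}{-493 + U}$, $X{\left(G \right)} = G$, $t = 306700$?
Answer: $\frac{158870599}{518} \approx 3.067 \cdot 10^{5}$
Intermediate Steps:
$t + D{\left(X{\left(v \right)} \right)} = 306700 + \frac{1}{-493 - 25} = 306700 + \frac{1}{-518} = 306700 - \frac{1}{518} = \frac{158870599}{518}$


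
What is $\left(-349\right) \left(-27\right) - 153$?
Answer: $9270$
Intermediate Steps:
$\left(-349\right) \left(-27\right) - 153 = 9423 - 153 = 9270$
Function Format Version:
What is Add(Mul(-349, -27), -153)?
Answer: 9270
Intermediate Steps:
Add(Mul(-349, -27), -153) = Add(9423, -153) = 9270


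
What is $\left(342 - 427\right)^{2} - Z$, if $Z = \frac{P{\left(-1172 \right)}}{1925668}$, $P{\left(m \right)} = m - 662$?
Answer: $\frac{6956476567}{962834} \approx 7225.0$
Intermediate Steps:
$P{\left(m \right)} = -662 + m$ ($P{\left(m \right)} = m - 662 = -662 + m$)
$Z = - \frac{917}{962834}$ ($Z = \frac{-662 - 1172}{1925668} = \left(-1834\right) \frac{1}{1925668} = - \frac{917}{962834} \approx -0.0009524$)
$\left(342 - 427\right)^{2} - Z = \left(342 - 427\right)^{2} - - \frac{917}{962834} = \left(-85\right)^{2} + \frac{917}{962834} = 7225 + \frac{917}{962834} = \frac{6956476567}{962834}$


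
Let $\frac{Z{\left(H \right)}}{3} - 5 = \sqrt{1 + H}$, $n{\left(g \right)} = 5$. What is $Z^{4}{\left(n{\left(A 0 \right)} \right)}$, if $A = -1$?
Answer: $126441 + 50220 \sqrt{6} \approx 2.4945 \cdot 10^{5}$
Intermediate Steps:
$Z{\left(H \right)} = 15 + 3 \sqrt{1 + H}$
$Z^{4}{\left(n{\left(A 0 \right)} \right)} = \left(15 + 3 \sqrt{1 + 5}\right)^{4} = \left(15 + 3 \sqrt{6}\right)^{4}$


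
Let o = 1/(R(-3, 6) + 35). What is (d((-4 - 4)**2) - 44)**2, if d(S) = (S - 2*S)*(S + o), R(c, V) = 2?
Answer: 23483723536/1369 ≈ 1.7154e+7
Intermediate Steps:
o = 1/37 (o = 1/(2 + 35) = 1/37 ≈ 0.027027)
d(S) = -S*(1/37 + S) (d(S) = (S - 2*S)*(S + 1/37) = (-S)*(1/37 + S) = -S*(1/37 + S))
(d((-4 - 4)**2) - 44)**2 = (-(-4 - 4)**2*(1/37 + (-4 - 4)**2) - 44)**2 = (-1*(-8)**2*(1/37 + (-8)**2) - 44)**2 = (-1*64*(1/37 + 64) - 44)**2 = (-1*64*2369/37 - 44)**2 = (-151616/37 - 44)**2 = (-153244/37)**2 = 23483723536/1369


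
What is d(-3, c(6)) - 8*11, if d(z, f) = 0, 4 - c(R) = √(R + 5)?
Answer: -88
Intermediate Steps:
c(R) = 4 - √(5 + R) (c(R) = 4 - √(R + 5) = 4 - √(5 + R))
d(-3, c(6)) - 8*11 = 0 - 8*11 = 0 - 88 = -88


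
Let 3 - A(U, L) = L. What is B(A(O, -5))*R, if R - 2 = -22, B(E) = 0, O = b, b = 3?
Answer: 0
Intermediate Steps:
O = 3
A(U, L) = 3 - L
R = -20 (R = 2 - 22 = -20)
B(A(O, -5))*R = 0*(-20) = 0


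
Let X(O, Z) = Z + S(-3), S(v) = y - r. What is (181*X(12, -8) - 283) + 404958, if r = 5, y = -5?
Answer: 401417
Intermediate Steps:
S(v) = -10 (S(v) = -5 - 1*5 = -5 - 5 = -10)
X(O, Z) = -10 + Z (X(O, Z) = Z - 10 = -10 + Z)
(181*X(12, -8) - 283) + 404958 = (181*(-10 - 8) - 283) + 404958 = (181*(-18) - 283) + 404958 = (-3258 - 283) + 404958 = -3541 + 404958 = 401417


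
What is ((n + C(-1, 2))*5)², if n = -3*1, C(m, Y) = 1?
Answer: 100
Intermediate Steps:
n = -3
((n + C(-1, 2))*5)² = ((-3 + 1)*5)² = (-2*5)² = (-10)² = 100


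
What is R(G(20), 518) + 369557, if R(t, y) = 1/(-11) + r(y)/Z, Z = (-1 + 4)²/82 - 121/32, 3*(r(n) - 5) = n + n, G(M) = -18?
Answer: 58729967794/158961 ≈ 3.6946e+5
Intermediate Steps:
r(n) = 5 + 2*n/3 (r(n) = 5 + (n + n)/3 = 5 + (2*n)/3 = 5 + 2*n/3)
Z = -4817/1312 (Z = 3²*(1/82) - 121*1/32 = 9*(1/82) - 121/32 = 9/82 - 121/32 = -4817/1312 ≈ -3.6715)
R(t, y) = -76977/52987 - 2624*y/14451 (R(t, y) = 1/(-11) + (5 + 2*y/3)/(-4817/1312) = 1*(-1/11) + (5 + 2*y/3)*(-1312/4817) = -1/11 + (-6560/4817 - 2624*y/14451) = -76977/52987 - 2624*y/14451)
R(G(20), 518) + 369557 = (-76977/52987 - 2624/14451*518) + 369557 = (-76977/52987 - 1359232/14451) + 369557 = -15182483/158961 + 369557 = 58729967794/158961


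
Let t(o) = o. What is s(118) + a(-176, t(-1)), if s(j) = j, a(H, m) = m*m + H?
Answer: -57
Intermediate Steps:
a(H, m) = H + m² (a(H, m) = m² + H = H + m²)
s(118) + a(-176, t(-1)) = 118 + (-176 + (-1)²) = 118 + (-176 + 1) = 118 - 175 = -57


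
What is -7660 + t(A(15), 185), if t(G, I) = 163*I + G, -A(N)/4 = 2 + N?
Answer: 22427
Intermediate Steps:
A(N) = -8 - 4*N (A(N) = -4*(2 + N) = -8 - 4*N)
t(G, I) = G + 163*I
-7660 + t(A(15), 185) = -7660 + ((-8 - 4*15) + 163*185) = -7660 + ((-8 - 60) + 30155) = -7660 + (-68 + 30155) = -7660 + 30087 = 22427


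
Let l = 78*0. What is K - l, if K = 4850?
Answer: 4850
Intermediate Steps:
l = 0
K - l = 4850 - 1*0 = 4850 + 0 = 4850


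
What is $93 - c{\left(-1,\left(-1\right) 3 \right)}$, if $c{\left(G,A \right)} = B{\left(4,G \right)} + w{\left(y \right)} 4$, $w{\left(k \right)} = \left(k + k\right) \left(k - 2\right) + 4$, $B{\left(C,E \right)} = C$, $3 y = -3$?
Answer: $49$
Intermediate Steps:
$y = -1$ ($y = \frac{1}{3} \left(-3\right) = -1$)
$w{\left(k \right)} = 4 + 2 k \left(-2 + k\right)$ ($w{\left(k \right)} = 2 k \left(-2 + k\right) + 4 = 4 + 2 k \left(-2 + k\right)$)
$c{\left(G,A \right)} = 44$ ($c{\left(G,A \right)} = 4 + \left(4 - -4 + 2 \left(-1\right)^{2}\right) 4 = 4 + \left(4 + 4 + 2 \cdot 1\right) 4 = 4 + \left(4 + 4 + 2\right) 4 = 4 + 10 \cdot 4 = 4 + 40 = 44$)
$93 - c{\left(-1,\left(-1\right) 3 \right)} = 93 - 44 = 49$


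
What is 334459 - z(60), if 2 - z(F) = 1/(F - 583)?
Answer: 174921010/523 ≈ 3.3446e+5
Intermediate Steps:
z(F) = 2 - 1/(-583 + F) (z(F) = 2 - 1/(F - 583) = 2 - 1/(-583 + F))
334459 - z(60) = 334459 - (-1167 + 2*60)/(-583 + 60) = 334459 - (-1167 + 120)/(-523) = 334459 - (-1)*(-1047)/523 = 334459 - 1*1047/523 = 334459 - 1047/523 = 174921010/523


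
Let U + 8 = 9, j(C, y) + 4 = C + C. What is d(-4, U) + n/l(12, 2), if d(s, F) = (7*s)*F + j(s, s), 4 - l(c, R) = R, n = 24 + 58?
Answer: 1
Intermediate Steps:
j(C, y) = -4 + 2*C (j(C, y) = -4 + (C + C) = -4 + 2*C)
U = 1 (U = -8 + 9 = 1)
n = 82
l(c, R) = 4 - R
d(s, F) = -4 + 2*s + 7*F*s (d(s, F) = (7*s)*F + (-4 + 2*s) = 7*F*s + (-4 + 2*s) = -4 + 2*s + 7*F*s)
d(-4, U) + n/l(12, 2) = (-4 + 2*(-4) + 7*1*(-4)) + 82/(4 - 1*2) = (-4 - 8 - 28) + 82/(4 - 2) = -40 + 82/2 = -40 + (½)*82 = -40 + 41 = 1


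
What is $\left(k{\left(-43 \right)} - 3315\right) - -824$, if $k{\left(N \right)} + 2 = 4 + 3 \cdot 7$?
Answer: $-2468$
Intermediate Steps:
$k{\left(N \right)} = 23$ ($k{\left(N \right)} = -2 + \left(4 + 3 \cdot 7\right) = -2 + \left(4 + 21\right) = -2 + 25 = 23$)
$\left(k{\left(-43 \right)} - 3315\right) - -824 = \left(23 - 3315\right) - -824 = -3292 + 824 = -2468$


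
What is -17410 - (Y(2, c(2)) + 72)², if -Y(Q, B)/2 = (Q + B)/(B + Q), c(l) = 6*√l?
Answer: -22310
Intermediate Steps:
Y(Q, B) = -2 (Y(Q, B) = -2*(Q + B)/(B + Q) = -2*(B + Q)/(B + Q) = -2*1 = -2)
-17410 - (Y(2, c(2)) + 72)² = -17410 - (-2 + 72)² = -17410 - 1*70² = -17410 - 1*4900 = -17410 - 4900 = -22310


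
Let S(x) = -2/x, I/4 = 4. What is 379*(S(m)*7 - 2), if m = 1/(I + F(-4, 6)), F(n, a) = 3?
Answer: -101572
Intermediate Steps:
I = 16 (I = 4*4 = 16)
m = 1/19 (m = 1/(16 + 3) = 1/19 ≈ 0.052632)
379*(S(m)*7 - 2) = 379*(-2/1/19*7 - 2) = 379*(-2*19*7 - 2) = 379*(-38*7 - 2) = 379*(-266 - 2) = 379*(-268) = -101572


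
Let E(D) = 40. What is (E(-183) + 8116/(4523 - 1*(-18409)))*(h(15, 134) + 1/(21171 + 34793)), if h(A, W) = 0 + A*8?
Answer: 221952297667/45834516 ≈ 4842.5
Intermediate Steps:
h(A, W) = 8*A (h(A, W) = 0 + 8*A = 8*A)
(E(-183) + 8116/(4523 - 1*(-18409)))*(h(15, 134) + 1/(21171 + 34793)) = (40 + 8116/(4523 - 1*(-18409)))*(8*15 + 1/(21171 + 34793)) = (40 + 8116/(4523 + 18409))*(120 + 1/55964) = (40 + 8116/22932)*(120 + 1/55964) = (40 + 8116*(1/22932))*(6715681/55964) = (40 + 2029/5733)*(6715681/55964) = (231349/5733)*(6715681/55964) = 221952297667/45834516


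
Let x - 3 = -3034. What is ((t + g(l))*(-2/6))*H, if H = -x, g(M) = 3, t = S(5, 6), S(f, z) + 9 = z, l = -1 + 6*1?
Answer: 0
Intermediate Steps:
l = 5 (l = -1 + 6 = 5)
x = -3031 (x = 3 - 3034 = -3031)
S(f, z) = -9 + z
t = -3 (t = -9 + 6 = -3)
H = 3031 (H = -1*(-3031) = 3031)
((t + g(l))*(-2/6))*H = ((-3 + 3)*(-2/6))*3031 = (0*(-2*⅙))*3031 = (0*(-⅓))*3031 = 0*3031 = 0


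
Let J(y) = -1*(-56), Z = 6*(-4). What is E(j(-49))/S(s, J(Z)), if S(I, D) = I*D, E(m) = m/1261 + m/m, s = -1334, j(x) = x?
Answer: -303/23550436 ≈ -1.2866e-5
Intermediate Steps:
Z = -24
E(m) = 1 + m/1261 (E(m) = m*(1/1261) + 1 = m/1261 + 1 = 1 + m/1261)
J(y) = 56
S(I, D) = D*I
E(j(-49))/S(s, J(Z)) = (1 + (1/1261)*(-49))/((56*(-1334))) = (1 - 49/1261)/(-74704) = (1212/1261)*(-1/74704) = -303/23550436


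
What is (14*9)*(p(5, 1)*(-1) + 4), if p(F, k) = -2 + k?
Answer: 630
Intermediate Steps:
(14*9)*(p(5, 1)*(-1) + 4) = (14*9)*((-2 + 1)*(-1) + 4) = 126*(-1*(-1) + 4) = 126*(1 + 4) = 126*5 = 630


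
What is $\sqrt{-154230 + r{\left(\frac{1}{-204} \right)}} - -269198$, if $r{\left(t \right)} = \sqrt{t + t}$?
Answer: $269198 + \frac{\sqrt{-1604608920 + 102 i \sqrt{102}}}{102} \approx 2.692 \cdot 10^{5} + 392.72 i$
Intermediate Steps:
$r{\left(t \right)} = \sqrt{2} \sqrt{t}$ ($r{\left(t \right)} = \sqrt{2 t} = \sqrt{2} \sqrt{t}$)
$\sqrt{-154230 + r{\left(\frac{1}{-204} \right)}} - -269198 = \sqrt{-154230 + \sqrt{2} \sqrt{\frac{1}{-204}}} - -269198 = \sqrt{-154230 + \sqrt{2} \sqrt{- \frac{1}{204}}} + 269198 = \sqrt{-154230 + \sqrt{2} \frac{i \sqrt{51}}{102}} + 269198 = \sqrt{-154230 + \frac{i \sqrt{102}}{102}} + 269198 = 269198 + \sqrt{-154230 + \frac{i \sqrt{102}}{102}}$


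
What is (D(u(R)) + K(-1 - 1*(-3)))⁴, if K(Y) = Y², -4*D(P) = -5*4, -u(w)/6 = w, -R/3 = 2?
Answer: 6561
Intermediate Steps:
R = -6 (R = -3*2 = -6)
u(w) = -6*w
D(P) = 5 (D(P) = -(-5)*4/4 = -¼*(-20) = 5)
(D(u(R)) + K(-1 - 1*(-3)))⁴ = (5 + (-1 - 1*(-3))²)⁴ = (5 + (-1 + 3)²)⁴ = (5 + 2²)⁴ = (5 + 4)⁴ = 9⁴ = 6561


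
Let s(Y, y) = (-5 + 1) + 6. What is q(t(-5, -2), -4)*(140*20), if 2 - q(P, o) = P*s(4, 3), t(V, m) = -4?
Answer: 28000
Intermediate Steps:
s(Y, y) = 2 (s(Y, y) = -4 + 6 = 2)
q(P, o) = 2 - 2*P (q(P, o) = 2 - P*2 = 2 - 2*P)
q(t(-5, -2), -4)*(140*20) = (2 - 2*(-4))*(140*20) = (2 + 8)*2800 = 10*2800 = 28000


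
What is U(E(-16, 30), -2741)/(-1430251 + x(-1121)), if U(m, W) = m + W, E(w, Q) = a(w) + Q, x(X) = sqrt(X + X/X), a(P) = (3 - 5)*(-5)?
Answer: 3863107951/2045617924121 + 10804*I*sqrt(70)/2045617924121 ≈ 0.0018885 + 4.4188e-8*I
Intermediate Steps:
a(P) = 10 (a(P) = -2*(-5) = 10)
x(X) = sqrt(1 + X) (x(X) = sqrt(X + 1) = sqrt(1 + X))
E(w, Q) = 10 + Q
U(m, W) = W + m
U(E(-16, 30), -2741)/(-1430251 + x(-1121)) = (-2741 + (10 + 30))/(-1430251 + sqrt(1 - 1121)) = (-2741 + 40)/(-1430251 + sqrt(-1120)) = -2701/(-1430251 + 4*I*sqrt(70))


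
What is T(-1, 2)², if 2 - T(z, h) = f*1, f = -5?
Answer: 49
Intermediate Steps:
T(z, h) = 7 (T(z, h) = 2 - (-5) = 2 - 1*(-5) = 2 + 5 = 7)
T(-1, 2)² = 7² = 49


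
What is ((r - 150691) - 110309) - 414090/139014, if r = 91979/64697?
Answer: -130410714991668/499654931 ≈ -2.6100e+5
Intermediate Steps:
r = 91979/64697 (r = 91979*(1/64697) = 91979/64697 ≈ 1.4217)
((r - 150691) - 110309) - 414090/139014 = ((91979/64697 - 150691) - 110309) - 414090/139014 = (-9749163648/64697 - 110309) - 414090*1/139014 = -16885825021/64697 - 23005/7723 = -130410714991668/499654931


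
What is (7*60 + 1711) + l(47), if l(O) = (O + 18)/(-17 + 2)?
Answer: 6380/3 ≈ 2126.7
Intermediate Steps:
l(O) = -6/5 - O/15 (l(O) = (18 + O)/(-15) = (18 + O)*(-1/15) = -6/5 - O/15)
(7*60 + 1711) + l(47) = (7*60 + 1711) + (-6/5 - 1/15*47) = (420 + 1711) + (-6/5 - 47/15) = 2131 - 13/3 = 6380/3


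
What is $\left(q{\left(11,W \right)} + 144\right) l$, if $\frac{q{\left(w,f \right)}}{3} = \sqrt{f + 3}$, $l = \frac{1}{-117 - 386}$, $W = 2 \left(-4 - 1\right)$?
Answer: $- \frac{144}{503} - \frac{3 i \sqrt{7}}{503} \approx -0.28628 - 0.01578 i$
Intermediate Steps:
$W = -10$ ($W = 2 \left(-5\right) = -10$)
$l = - \frac{1}{503}$ ($l = \frac{1}{-503} = - \frac{1}{503} \approx -0.0019881$)
$q{\left(w,f \right)} = 3 \sqrt{3 + f}$ ($q{\left(w,f \right)} = 3 \sqrt{f + 3} = 3 \sqrt{3 + f}$)
$\left(q{\left(11,W \right)} + 144\right) l = \left(3 \sqrt{3 - 10} + 144\right) \left(- \frac{1}{503}\right) = \left(3 \sqrt{-7} + 144\right) \left(- \frac{1}{503}\right) = \left(3 i \sqrt{7} + 144\right) \left(- \frac{1}{503}\right) = \left(144 + 3 i \sqrt{7}\right) \left(- \frac{1}{503}\right) = - \frac{144}{503} - \frac{3 i \sqrt{7}}{503}$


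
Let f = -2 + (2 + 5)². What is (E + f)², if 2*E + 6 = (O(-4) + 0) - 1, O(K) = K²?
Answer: 10609/4 ≈ 2652.3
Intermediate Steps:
E = 9/2 (E = -3 + (((-4)² + 0) - 1)/2 = -3 + ((16 + 0) - 1)/2 = -3 + (16 - 1)/2 = -3 + (½)*15 = -3 + 15/2 = 9/2 ≈ 4.5000)
f = 47 (f = -2 + 7² = -2 + 49 = 47)
(E + f)² = (9/2 + 47)² = (103/2)² = 10609/4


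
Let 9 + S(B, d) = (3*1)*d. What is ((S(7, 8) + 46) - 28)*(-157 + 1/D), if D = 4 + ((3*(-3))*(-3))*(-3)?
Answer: -36270/7 ≈ -5181.4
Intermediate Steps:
S(B, d) = -9 + 3*d (S(B, d) = -9 + (3*1)*d = -9 + 3*d)
D = -77 (D = 4 - 9*(-3)*(-3) = 4 + 27*(-3) = 4 - 81 = -77)
((S(7, 8) + 46) - 28)*(-157 + 1/D) = (((-9 + 3*8) + 46) - 28)*(-157 + 1/(-77)) = (((-9 + 24) + 46) - 28)*(-157 - 1/77) = ((15 + 46) - 28)*(-12090/77) = (61 - 28)*(-12090/77) = 33*(-12090/77) = -36270/7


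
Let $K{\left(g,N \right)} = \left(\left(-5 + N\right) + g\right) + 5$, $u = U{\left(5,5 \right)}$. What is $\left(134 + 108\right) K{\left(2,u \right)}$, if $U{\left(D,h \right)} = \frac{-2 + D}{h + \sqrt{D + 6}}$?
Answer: $\frac{5203}{7} - \frac{363 \sqrt{11}}{7} \approx 571.29$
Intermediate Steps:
$U{\left(D,h \right)} = \frac{-2 + D}{h + \sqrt{6 + D}}$
$u = \frac{3}{5 + \sqrt{11}}$ ($u = \frac{-2 + 5}{5 + \sqrt{6 + 5}} = \frac{1}{5 + \sqrt{11}} \cdot 3 = \frac{3}{5 + \sqrt{11}} \approx 0.36072$)
$K{\left(g,N \right)} = N + g$ ($K{\left(g,N \right)} = \left(-5 + N + g\right) + 5 = N + g$)
$\left(134 + 108\right) K{\left(2,u \right)} = \left(134 + 108\right) \left(\left(\frac{15}{14} - \frac{3 \sqrt{11}}{14}\right) + 2\right) = 242 \left(\frac{43}{14} - \frac{3 \sqrt{11}}{14}\right) = \frac{5203}{7} - \frac{363 \sqrt{11}}{7}$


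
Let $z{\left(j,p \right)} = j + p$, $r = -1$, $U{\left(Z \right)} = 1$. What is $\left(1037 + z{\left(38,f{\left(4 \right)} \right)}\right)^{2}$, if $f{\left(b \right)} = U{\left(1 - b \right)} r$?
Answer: $1153476$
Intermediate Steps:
$f{\left(b \right)} = -1$ ($f{\left(b \right)} = 1 \left(-1\right) = -1$)
$\left(1037 + z{\left(38,f{\left(4 \right)} \right)}\right)^{2} = \left(1037 + \left(38 - 1\right)\right)^{2} = \left(1037 + 37\right)^{2} = 1074^{2} = 1153476$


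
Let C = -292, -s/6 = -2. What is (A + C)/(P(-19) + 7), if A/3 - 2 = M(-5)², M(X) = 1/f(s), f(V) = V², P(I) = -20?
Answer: 1976831/89856 ≈ 22.000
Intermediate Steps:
s = 12 (s = -6*(-2) = 12)
M(X) = 1/144 (M(X) = 1/(12²) = 1/144)
A = 41473/6912 (A = 6 + 3*(1/144)² = 6 + 3*(1/20736) = 6 + 1/6912 = 41473/6912 ≈ 6.0001)
(A + C)/(P(-19) + 7) = (41473/6912 - 292)/(-20 + 7) = -1976831/6912/(-13) = -1976831/6912*(-1/13) = 1976831/89856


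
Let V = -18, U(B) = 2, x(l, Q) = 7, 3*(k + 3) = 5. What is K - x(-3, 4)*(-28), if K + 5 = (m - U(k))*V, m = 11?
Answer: 29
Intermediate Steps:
k = -4/3 (k = -3 + (⅓)*5 = -3 + 5/3 = -4/3 ≈ -1.3333)
K = -167 (K = -5 + (11 - 1*2)*(-18) = -5 + (11 - 2)*(-18) = -5 + 9*(-18) = -5 - 162 = -167)
K - x(-3, 4)*(-28) = -167 - 7*(-28) = -167 - 1*(-196) = -167 + 196 = 29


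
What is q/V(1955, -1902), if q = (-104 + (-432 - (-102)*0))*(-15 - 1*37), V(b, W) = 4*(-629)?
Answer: -6968/629 ≈ -11.078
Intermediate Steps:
V(b, W) = -2516
q = 27872 (q = (-104 + (-432 - 1*0))*(-15 - 37) = (-104 + (-432 + 0))*(-52) = (-104 - 432)*(-52) = -536*(-52) = 27872)
q/V(1955, -1902) = 27872/(-2516) = 27872*(-1/2516) = -6968/629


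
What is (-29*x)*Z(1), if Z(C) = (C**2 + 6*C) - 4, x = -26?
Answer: 2262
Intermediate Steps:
Z(C) = -4 + C**2 + 6*C
(-29*x)*Z(1) = (-29*(-26))*(-4 + 1**2 + 6*1) = 754*(-4 + 1 + 6) = 754*3 = 2262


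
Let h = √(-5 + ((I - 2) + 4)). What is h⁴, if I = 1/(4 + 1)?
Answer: 196/25 ≈ 7.8400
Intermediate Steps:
I = ⅕ (I = 1/5 = ⅕ ≈ 0.20000)
h = I*√70/5 (h = √(-5 + ((⅕ - 2) + 4)) = √(-5 + (-9/5 + 4)) = √(-5 + 11/5) = √(-14/5) = I*√70/5 ≈ 1.6733*I)
h⁴ = (I*√70/5)⁴ = 196/25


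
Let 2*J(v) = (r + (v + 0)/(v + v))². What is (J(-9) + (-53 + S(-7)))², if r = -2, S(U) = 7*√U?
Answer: 150273/64 - 2905*I*√7/4 ≈ 2348.0 - 1921.5*I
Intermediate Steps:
J(v) = 9/8 (J(v) = (-2 + (v + 0)/(v + v))²/2 = (-2 + v/((2*v)))²/2 = (-2 + v*(1/(2*v)))²/2 = (-2 + ½)²/2 = (-3/2)²/2 = (½)*(9/4) = 9/8)
(J(-9) + (-53 + S(-7)))² = (9/8 + (-53 + 7*√(-7)))² = (9/8 + (-53 + 7*(I*√7)))² = (9/8 + (-53 + 7*I*√7))² = (-415/8 + 7*I*√7)²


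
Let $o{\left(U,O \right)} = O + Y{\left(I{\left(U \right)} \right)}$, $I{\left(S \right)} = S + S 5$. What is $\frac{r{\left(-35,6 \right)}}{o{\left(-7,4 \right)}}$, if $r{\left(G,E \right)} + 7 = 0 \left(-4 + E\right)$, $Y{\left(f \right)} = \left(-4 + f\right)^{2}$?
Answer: $- \frac{7}{2120} \approx -0.0033019$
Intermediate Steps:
$I{\left(S \right)} = 6 S$ ($I{\left(S \right)} = S + 5 S = 6 S$)
$o{\left(U,O \right)} = O + \left(-4 + 6 U\right)^{2}$
$r{\left(G,E \right)} = -7$ ($r{\left(G,E \right)} = -7 + 0 \left(-4 + E\right) = -7 + 0 = -7$)
$\frac{r{\left(-35,6 \right)}}{o{\left(-7,4 \right)}} = \frac{1}{4 + 4 \left(-2 + 3 \left(-7\right)\right)^{2}} \left(-7\right) = \frac{1}{4 + 4 \left(-2 - 21\right)^{2}} \left(-7\right) = \frac{1}{4 + 4 \left(-23\right)^{2}} \left(-7\right) = \frac{1}{4 + 4 \cdot 529} \left(-7\right) = \frac{1}{4 + 2116} \left(-7\right) = \frac{1}{2120} \left(-7\right) = - \frac{7}{2120}$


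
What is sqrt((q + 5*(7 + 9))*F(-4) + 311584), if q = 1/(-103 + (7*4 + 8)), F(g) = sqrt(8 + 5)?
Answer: sqrt(1398700576 + 359053*sqrt(13))/67 ≈ 558.46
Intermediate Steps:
F(g) = sqrt(13)
q = -1/67 (q = 1/(-103 + (28 + 8)) = 1/(-103 + 36) = 1/(-67) = -1/67 ≈ -0.014925)
sqrt((q + 5*(7 + 9))*F(-4) + 311584) = sqrt((-1/67 + 5*(7 + 9))*sqrt(13) + 311584) = sqrt((-1/67 + 5*16)*sqrt(13) + 311584) = sqrt((-1/67 + 80)*sqrt(13) + 311584) = sqrt(5359*sqrt(13)/67 + 311584) = sqrt(311584 + 5359*sqrt(13)/67)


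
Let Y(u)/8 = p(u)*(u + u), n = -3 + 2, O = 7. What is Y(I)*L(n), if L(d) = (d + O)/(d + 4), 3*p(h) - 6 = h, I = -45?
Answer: 18720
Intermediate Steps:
p(h) = 2 + h/3
n = -1
L(d) = (7 + d)/(4 + d) (L(d) = (d + 7)/(d + 4) = (7 + d)/(4 + d))
Y(u) = 16*u*(2 + u/3) (Y(u) = 8*((2 + u/3)*(u + u)) = 8*((2 + u/3)*(2*u)) = 8*(2*u*(2 + u/3)) = 16*u*(2 + u/3))
Y(I)*L(n) = ((16/3)*(-45)*(6 - 45))*((7 - 1)/(4 - 1)) = ((16/3)*(-45)*(-39))*(6/3) = 9360*((1/3)*6) = 9360*2 = 18720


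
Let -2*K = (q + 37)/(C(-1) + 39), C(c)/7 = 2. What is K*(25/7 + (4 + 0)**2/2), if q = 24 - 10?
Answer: -4131/742 ≈ -5.5674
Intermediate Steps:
C(c) = 14 (C(c) = 7*2 = 14)
q = 14
K = -51/106 (K = -(14 + 37)/(2*(14 + 39)) = -51/(2*53) = -1/2*51/53 = -51/106 ≈ -0.48113)
K*(25/7 + (4 + 0)**2/2) = -51*(25/7 + (4 + 0)**2/2)/106 = -51*(25*(1/7) + 4**2*(1/2))/106 = -51*(25/7 + 16*(1/2))/106 = -51*(25/7 + 8)/106 = -51/106*81/7 = -4131/742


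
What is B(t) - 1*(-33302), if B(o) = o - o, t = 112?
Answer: 33302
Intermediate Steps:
B(o) = 0
B(t) - 1*(-33302) = 0 - 1*(-33302) = 0 + 33302 = 33302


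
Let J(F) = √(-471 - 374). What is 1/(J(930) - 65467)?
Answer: -65467/4285928934 - 13*I*√5/4285928934 ≈ -1.5275e-5 - 6.7824e-9*I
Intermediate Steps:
J(F) = 13*I*√5 (J(F) = √(-845) = 13*I*√5)
1/(J(930) - 65467) = 1/(13*I*√5 - 65467) = 1/(-65467 + 13*I*√5)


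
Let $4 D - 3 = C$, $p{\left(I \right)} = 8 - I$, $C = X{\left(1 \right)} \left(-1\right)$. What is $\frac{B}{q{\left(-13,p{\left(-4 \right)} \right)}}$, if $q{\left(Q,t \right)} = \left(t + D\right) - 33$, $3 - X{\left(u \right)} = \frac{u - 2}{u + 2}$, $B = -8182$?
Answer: $\frac{98184}{253} \approx 388.08$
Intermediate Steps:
$X{\left(u \right)} = 3 - \frac{-2 + u}{2 + u}$ ($X{\left(u \right)} = 3 - \frac{u - 2}{u + 2} = 3 - \frac{-2 + u}{2 + u}$)
$C = - \frac{10}{3}$ ($C = \frac{2 \left(4 + 1\right)}{2 + 1} \left(-1\right) = 2 \cdot \frac{1}{3} \cdot 5 \left(-1\right) = \frac{10}{3} \left(-1\right) = - \frac{10}{3} \approx -3.3333$)
$D = - \frac{1}{12}$ ($D = \frac{3}{4} + \frac{1}{4} \left(- \frac{10}{3}\right) = \frac{3}{4} - \frac{5}{6} = - \frac{1}{12} \approx -0.083333$)
$q{\left(Q,t \right)} = - \frac{397}{12} + t$ ($q{\left(Q,t \right)} = \left(t - \frac{1}{12}\right) - 33 = \left(- \frac{1}{12} + t\right) - 33 = - \frac{397}{12} + t$)
$\frac{B}{q{\left(-13,p{\left(-4 \right)} \right)}} = - \frac{8182}{- \frac{397}{12} + \left(8 - -4\right)} = - \frac{8182}{- \frac{397}{12} + \left(8 + 4\right)} = - \frac{8182}{- \frac{397}{12} + 12} = - \frac{8182}{- \frac{253}{12}} = \left(-8182\right) \left(- \frac{12}{253}\right) = \frac{98184}{253}$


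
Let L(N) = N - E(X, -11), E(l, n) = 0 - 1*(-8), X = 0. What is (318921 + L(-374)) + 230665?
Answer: 549204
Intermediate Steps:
E(l, n) = 8 (E(l, n) = 0 + 8 = 8)
L(N) = -8 + N (L(N) = N - 1*8 = N - 8 = -8 + N)
(318921 + L(-374)) + 230665 = (318921 + (-8 - 374)) + 230665 = (318921 - 382) + 230665 = 318539 + 230665 = 549204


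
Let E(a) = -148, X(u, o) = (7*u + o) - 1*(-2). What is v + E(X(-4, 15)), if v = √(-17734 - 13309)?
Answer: -148 + I*√31043 ≈ -148.0 + 176.19*I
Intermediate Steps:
X(u, o) = 2 + o + 7*u (X(u, o) = (o + 7*u) + 2 = 2 + o + 7*u)
v = I*√31043 (v = √(-31043) = I*√31043 ≈ 176.19*I)
v + E(X(-4, 15)) = I*√31043 - 148 = -148 + I*√31043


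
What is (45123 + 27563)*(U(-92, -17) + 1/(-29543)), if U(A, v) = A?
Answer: -197557422502/29543 ≈ -6.6871e+6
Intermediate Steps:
(45123 + 27563)*(U(-92, -17) + 1/(-29543)) = (45123 + 27563)*(-92 + 1/(-29543)) = 72686*(-92 - 1/29543) = 72686*(-2717957/29543) = -197557422502/29543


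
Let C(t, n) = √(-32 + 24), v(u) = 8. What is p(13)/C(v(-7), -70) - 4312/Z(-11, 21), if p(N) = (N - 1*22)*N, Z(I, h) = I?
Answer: 392 + 117*I*√2/4 ≈ 392.0 + 41.366*I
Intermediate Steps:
C(t, n) = 2*I*√2 (C(t, n) = √(-8) = 2*I*√2)
p(N) = N*(-22 + N) (p(N) = (N - 22)*N = (-22 + N)*N = N*(-22 + N))
p(13)/C(v(-7), -70) - 4312/Z(-11, 21) = (13*(-22 + 13))/((2*I*√2)) - 4312/(-11) = (13*(-9))*(-I*√2/4) - 4312*(-1/11) = -(-117)*I*√2/4 + 392 = 117*I*√2/4 + 392 = 392 + 117*I*√2/4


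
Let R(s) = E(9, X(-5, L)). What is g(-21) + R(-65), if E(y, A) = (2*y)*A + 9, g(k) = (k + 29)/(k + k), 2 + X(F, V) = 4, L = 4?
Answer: 941/21 ≈ 44.810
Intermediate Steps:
X(F, V) = 2 (X(F, V) = -2 + 4 = 2)
g(k) = (29 + k)/(2*k) (g(k) = (29 + k)/((2*k)) = (29 + k)*(1/(2*k)) = (29 + k)/(2*k))
E(y, A) = 9 + 2*A*y (E(y, A) = 2*A*y + 9 = 9 + 2*A*y)
R(s) = 45 (R(s) = 9 + 2*2*9 = 9 + 36 = 45)
g(-21) + R(-65) = (½)*(29 - 21)/(-21) + 45 = (½)*(-1/21)*8 + 45 = -4/21 + 45 = 941/21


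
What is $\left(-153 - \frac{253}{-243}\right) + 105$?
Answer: $- \frac{11411}{243} \approx -46.959$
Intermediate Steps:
$\left(-153 - \frac{253}{-243}\right) + 105 = \left(-153 - - \frac{253}{243}\right) + 105 = \left(-153 + \frac{253}{243}\right) + 105 = - \frac{36926}{243} + 105 = - \frac{11411}{243}$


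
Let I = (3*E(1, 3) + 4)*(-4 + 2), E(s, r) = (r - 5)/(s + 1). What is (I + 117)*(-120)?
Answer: -13800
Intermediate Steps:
E(s, r) = (-5 + r)/(1 + s)
I = -2 (I = (3*((-5 + 3)/(1 + 1)) + 4)*(-4 + 2) = (3*(-2/2) + 4)*(-2) = (3*((1/2)*(-2)) + 4)*(-2) = (3*(-1) + 4)*(-2) = (-3 + 4)*(-2) = 1*(-2) = -2)
(I + 117)*(-120) = (-2 + 117)*(-120) = 115*(-120) = -13800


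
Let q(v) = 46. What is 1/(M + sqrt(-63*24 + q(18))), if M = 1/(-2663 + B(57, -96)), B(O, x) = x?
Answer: -2759/11159310747 - 7612081*I*sqrt(1466)/11159310747 ≈ -2.4724e-7 - 0.026118*I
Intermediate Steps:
M = -1/2759 (M = 1/(-2663 - 96) = 1/(-2759) = -1/2759 ≈ -0.00036245)
1/(M + sqrt(-63*24 + q(18))) = 1/(-1/2759 + sqrt(-63*24 + 46)) = 1/(-1/2759 + sqrt(-1512 + 46)) = 1/(-1/2759 + sqrt(-1466)) = 1/(-1/2759 + I*sqrt(1466))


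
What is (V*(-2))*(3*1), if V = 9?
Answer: -54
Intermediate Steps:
(V*(-2))*(3*1) = (9*(-2))*(3*1) = -18*3 = -54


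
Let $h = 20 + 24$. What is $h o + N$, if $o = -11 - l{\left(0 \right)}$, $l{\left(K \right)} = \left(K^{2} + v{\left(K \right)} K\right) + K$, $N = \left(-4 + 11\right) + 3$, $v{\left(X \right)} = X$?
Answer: $-474$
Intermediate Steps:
$h = 44$
$N = 10$ ($N = 7 + 3 = 10$)
$l{\left(K \right)} = K + 2 K^{2}$ ($l{\left(K \right)} = \left(K^{2} + K K\right) + K = \left(K^{2} + K^{2}\right) + K = 2 K^{2} + K = K + 2 K^{2}$)
$o = -11$ ($o = -11 - 0 \left(1 + 2 \cdot 0\right) = -11 - 0 \left(1 + 0\right) = -11 - 0 \cdot 1 = -11 - 0 = -11 + 0 = -11$)
$h o + N = 44 \left(-11\right) + 10 = -484 + 10 = -474$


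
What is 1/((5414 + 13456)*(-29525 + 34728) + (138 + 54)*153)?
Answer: 1/98209986 ≈ 1.0182e-8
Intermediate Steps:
1/((5414 + 13456)*(-29525 + 34728) + (138 + 54)*153) = 1/(18870*5203 + 192*153) = 1/(98180610 + 29376) = 1/98209986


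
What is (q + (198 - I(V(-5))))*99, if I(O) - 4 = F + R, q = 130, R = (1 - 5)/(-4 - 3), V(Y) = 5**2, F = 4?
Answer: 221364/7 ≈ 31623.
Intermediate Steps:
V(Y) = 25
R = 4/7 (R = -4/(-7) = -4*(-1/7) = 4/7 ≈ 0.57143)
I(O) = 60/7 (I(O) = 4 + (4 + 4/7) = 4 + 32/7 = 60/7)
(q + (198 - I(V(-5))))*99 = (130 + (198 - 1*60/7))*99 = (130 + (198 - 60/7))*99 = (130 + 1326/7)*99 = (2236/7)*99 = 221364/7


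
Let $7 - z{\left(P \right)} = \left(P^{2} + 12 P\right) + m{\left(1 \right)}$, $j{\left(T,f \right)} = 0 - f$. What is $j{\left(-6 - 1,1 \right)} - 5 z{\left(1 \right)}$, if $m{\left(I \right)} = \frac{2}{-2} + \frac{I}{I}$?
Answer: $29$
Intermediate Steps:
$m{\left(I \right)} = 0$ ($m{\left(I \right)} = 2 \left(- \frac{1}{2}\right) + 1 = -1 + 1 = 0$)
$j{\left(T,f \right)} = - f$
$z{\left(P \right)} = 7 - P^{2} - 12 P$ ($z{\left(P \right)} = 7 - \left(\left(P^{2} + 12 P\right) + 0\right) = 7 - \left(P^{2} + 12 P\right) = 7 - P^{2} - 12 P$)
$j{\left(-6 - 1,1 \right)} - 5 z{\left(1 \right)} = \left(-1\right) 1 - 5 \left(7 - 1^{2} - 12\right) = -1 - 5 \left(7 - 1 - 12\right) = -1 - -30 = -1 + 30 = 29$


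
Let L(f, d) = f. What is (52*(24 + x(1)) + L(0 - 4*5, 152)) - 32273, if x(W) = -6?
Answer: -31357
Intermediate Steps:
(52*(24 + x(1)) + L(0 - 4*5, 152)) - 32273 = (52*(24 - 6) + (0 - 4*5)) - 32273 = (52*18 + (0 - 20)) - 32273 = (936 - 20) - 32273 = 916 - 32273 = -31357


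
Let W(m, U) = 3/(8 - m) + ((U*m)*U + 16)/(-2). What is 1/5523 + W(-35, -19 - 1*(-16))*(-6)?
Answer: -213127004/237489 ≈ -897.42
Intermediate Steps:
W(m, U) = -8 + 3/(8 - m) - m*U**2/2 (W(m, U) = 3/(8 - m) + (m*U**2 + 16)*(-1/2) = 3/(8 - m) + (16 + m*U**2)*(-1/2) = 3/(8 - m) + (-8 - m*U**2/2) = -8 + 3/(8 - m) - m*U**2/2)
1/5523 + W(-35, -19 - 1*(-16))*(-6) = 1/5523 + ((122 - 16*(-35) - 1*(-19 - 1*(-16))**2*(-35)**2 + 8*(-35)*(-19 - 1*(-16))**2)/(2*(-8 - 35)))*(-6) = 1/5523 + ((1/2)*(122 + 560 - 1*(-19 + 16)**2*1225 + 8*(-35)*(-19 + 16)**2)/(-43))*(-6) = 1/5523 + ((1/2)*(-1/43)*(122 + 560 - 1*(-3)**2*1225 + 8*(-35)*(-3)**2))*(-6) = 1/5523 + ((1/2)*(-1/43)*(122 + 560 - 1*9*1225 + 8*(-35)*9))*(-6) = 1/5523 + ((1/2)*(-1/43)*(122 + 560 - 11025 - 2520))*(-6) = 1/5523 + ((1/2)*(-1/43)*(-12863))*(-6) = 1/5523 + (12863/86)*(-6) = 1/5523 - 38589/43 = -213127004/237489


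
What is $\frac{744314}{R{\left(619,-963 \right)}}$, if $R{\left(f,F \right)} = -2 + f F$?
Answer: $- \frac{18154}{14539} \approx -1.2486$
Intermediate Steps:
$R{\left(f,F \right)} = -2 + F f$
$\frac{744314}{R{\left(619,-963 \right)}} = \frac{744314}{-2 - 596097} = \frac{744314}{-596099} = 744314 \left(- \frac{1}{596099}\right) = - \frac{18154}{14539}$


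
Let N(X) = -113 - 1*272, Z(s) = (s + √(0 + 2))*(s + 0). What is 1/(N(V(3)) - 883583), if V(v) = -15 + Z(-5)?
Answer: -1/883968 ≈ -1.1313e-6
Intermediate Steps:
Z(s) = s*(s + √2) (Z(s) = (s + √2)*s = s*(s + √2))
V(v) = 10 - 5*√2 (V(v) = -15 - 5*(-5 + √2) = -15 + (25 - 5*√2) = 10 - 5*√2)
N(X) = -385 (N(X) = -113 - 272 = -385)
1/(N(V(3)) - 883583) = 1/(-385 - 883583) = 1/(-883968) = -1/883968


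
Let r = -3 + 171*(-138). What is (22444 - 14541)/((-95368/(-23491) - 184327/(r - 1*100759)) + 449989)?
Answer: 1775950463560/101122107480129 ≈ 0.017562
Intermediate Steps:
r = -23601 (r = -3 - 23598 = -23601)
(22444 - 14541)/((-95368/(-23491) - 184327/(r - 1*100759)) + 449989) = (22444 - 14541)/((-95368/(-23491) - 184327/(-23601 - 1*100759)) + 449989) = 7903/((-95368*(-1/23491) - 184327/(-23601 - 100759)) + 449989) = 7903/((7336/1807 - 184327/(-124360)) + 449989) = 7903/((7336/1807 - 184327*(-1/124360)) + 449989) = 7903/((7336/1807 + 184327/124360) + 449989) = 7903/(1245383849/224718520 + 449989) = 7903/(101122107480129/224718520) = 7903*(224718520/101122107480129) = 1775950463560/101122107480129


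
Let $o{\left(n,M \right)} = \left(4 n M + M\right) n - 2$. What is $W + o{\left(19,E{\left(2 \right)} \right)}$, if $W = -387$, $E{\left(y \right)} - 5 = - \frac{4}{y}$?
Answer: $4000$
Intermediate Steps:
$E{\left(y \right)} = 5 - \frac{4}{y}$
$o{\left(n,M \right)} = -2 + n \left(M + 4 M n\right)$ ($o{\left(n,M \right)} = \left(4 M n + M\right) n - 2 = \left(M + 4 M n\right) n - 2 = n \left(M + 4 M n\right) - 2 = -2 + n \left(M + 4 M n\right)$)
$W + o{\left(19,E{\left(2 \right)} \right)} = -387 + \left(-2 + \left(5 - \frac{4}{2}\right) 19 + 4 \left(5 - \frac{4}{2}\right) 19^{2}\right) = -387 + \left(-2 + \left(5 - 2\right) 19 + 4 \left(5 - 2\right) 361\right) = -387 + \left(-2 + 3 \cdot 19 + 4 \cdot 3 \cdot 361\right) = -387 + \left(-2 + 57 + 4332\right) = -387 + 4387 = 4000$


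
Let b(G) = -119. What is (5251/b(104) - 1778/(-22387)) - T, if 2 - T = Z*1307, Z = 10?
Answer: 34696502049/2664053 ≈ 13024.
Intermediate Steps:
T = -13068 (T = 2 - 10*1307 = 2 - 1*13070 = 2 - 13070 = -13068)
(5251/b(104) - 1778/(-22387)) - T = (5251/(-119) - 1778/(-22387)) - 1*(-13068) = (5251*(-1/119) - 1778*(-1/22387)) + 13068 = (-5251/119 + 1778/22387) + 13068 = -117342555/2664053 + 13068 = 34696502049/2664053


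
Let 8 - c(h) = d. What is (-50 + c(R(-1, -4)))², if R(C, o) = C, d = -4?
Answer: 1444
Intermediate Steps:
c(h) = 12 (c(h) = 8 - 1*(-4) = 8 + 4 = 12)
(-50 + c(R(-1, -4)))² = (-50 + 12)² = (-38)² = 1444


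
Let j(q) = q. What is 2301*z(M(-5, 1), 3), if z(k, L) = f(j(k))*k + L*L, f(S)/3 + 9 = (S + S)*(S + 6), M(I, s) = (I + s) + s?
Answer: 579852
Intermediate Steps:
M(I, s) = I + 2*s
f(S) = -27 + 6*S*(6 + S) (f(S) = -27 + 3*((S + S)*(S + 6)) = -27 + 3*((2*S)*(6 + S)) = -27 + 3*(2*S*(6 + S)) = -27 + 6*S*(6 + S))
z(k, L) = L² + k*(-27 + 6*k² + 36*k) (z(k, L) = (-27 + 6*k² + 36*k)*k + L*L = k*(-27 + 6*k² + 36*k) + L² = L² + k*(-27 + 6*k² + 36*k))
2301*z(M(-5, 1), 3) = 2301*(3² + 3*(-5 + 2*1)*(-9 + 2*(-5 + 2*1)² + 12*(-5 + 2*1))) = 2301*(9 + 3*(-5 + 2)*(-9 + 2*(-5 + 2)² + 12*(-5 + 2))) = 2301*(9 + 3*(-3)*(-9 + 2*(-3)² + 12*(-3))) = 2301*(9 + 3*(-3)*(-9 + 2*9 - 36)) = 2301*(9 + 3*(-3)*(-9 + 18 - 36)) = 2301*(9 + 3*(-3)*(-27)) = 2301*(9 + 243) = 2301*252 = 579852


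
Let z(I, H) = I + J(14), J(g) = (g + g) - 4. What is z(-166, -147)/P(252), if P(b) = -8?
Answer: 71/4 ≈ 17.750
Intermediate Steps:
J(g) = -4 + 2*g (J(g) = 2*g - 4 = -4 + 2*g)
z(I, H) = 24 + I (z(I, H) = I + (-4 + 2*14) = I + (-4 + 28) = I + 24 = 24 + I)
z(-166, -147)/P(252) = (24 - 166)/(-8) = -142*(-⅛) = 71/4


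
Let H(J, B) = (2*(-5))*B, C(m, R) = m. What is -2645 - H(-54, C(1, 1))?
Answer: -2635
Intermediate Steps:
H(J, B) = -10*B
-2645 - H(-54, C(1, 1)) = -2645 - (-10) = -2645 - 1*(-10) = -2645 + 10 = -2635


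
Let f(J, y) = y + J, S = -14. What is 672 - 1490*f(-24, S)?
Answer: 57292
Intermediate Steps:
f(J, y) = J + y
672 - 1490*f(-24, S) = 672 - 1490*(-24 - 14) = 672 - 1490*(-38) = 672 + 56620 = 57292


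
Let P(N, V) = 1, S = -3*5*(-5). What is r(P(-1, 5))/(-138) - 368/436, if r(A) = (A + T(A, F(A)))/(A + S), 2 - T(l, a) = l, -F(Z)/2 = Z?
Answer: -482557/571596 ≈ -0.84423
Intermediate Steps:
F(Z) = -2*Z
T(l, a) = 2 - l
S = 75 (S = -15*(-5) = 75)
r(A) = 2/(75 + A) (r(A) = (A + (2 - A))/(A + 75) = 2/(75 + A))
r(P(-1, 5))/(-138) - 368/436 = (2/(75 + 1))/(-138) - 368/436 = (2/76)*(-1/138) - 368*1/436 = (2*(1/76))*(-1/138) - 92/109 = (1/38)*(-1/138) - 92/109 = -1/5244 - 92/109 = -482557/571596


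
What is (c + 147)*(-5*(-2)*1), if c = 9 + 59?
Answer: 2150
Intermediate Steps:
c = 68
(c + 147)*(-5*(-2)*1) = (68 + 147)*(-5*(-2)*1) = 215*(10*1) = 215*10 = 2150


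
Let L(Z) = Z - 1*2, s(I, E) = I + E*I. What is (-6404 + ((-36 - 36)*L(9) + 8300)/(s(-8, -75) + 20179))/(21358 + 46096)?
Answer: -66504844/700543517 ≈ -0.094933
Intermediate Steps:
L(Z) = -2 + Z (L(Z) = Z - 2 = -2 + Z)
(-6404 + ((-36 - 36)*L(9) + 8300)/(s(-8, -75) + 20179))/(21358 + 46096) = (-6404 + ((-36 - 36)*(-2 + 9) + 8300)/(-8*(1 - 75) + 20179))/(21358 + 46096) = (-6404 + (-72*7 + 8300)/(-8*(-74) + 20179))/67454 = (-6404 + (-504 + 8300)/(592 + 20179))*(1/67454) = (-6404 + 7796/20771)*(1/67454) = -133009688/20771*1/67454 = -66504844/700543517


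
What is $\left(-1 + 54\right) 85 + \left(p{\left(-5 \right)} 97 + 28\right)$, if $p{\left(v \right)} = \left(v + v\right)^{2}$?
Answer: $14233$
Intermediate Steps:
$p{\left(v \right)} = 4 v^{2}$ ($p{\left(v \right)} = \left(2 v\right)^{2} = 4 v^{2}$)
$\left(-1 + 54\right) 85 + \left(p{\left(-5 \right)} 97 + 28\right) = \left(-1 + 54\right) 85 + \left(4 \left(-5\right)^{2} \cdot 97 + 28\right) = 53 \cdot 85 + \left(4 \cdot 25 \cdot 97 + 28\right) = 4505 + \left(100 \cdot 97 + 28\right) = 4505 + \left(9700 + 28\right) = 4505 + 9728 = 14233$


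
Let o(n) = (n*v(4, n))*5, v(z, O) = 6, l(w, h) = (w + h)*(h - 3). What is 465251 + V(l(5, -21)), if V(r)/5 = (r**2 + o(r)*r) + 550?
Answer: 23323681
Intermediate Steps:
l(w, h) = (-3 + h)*(h + w) (l(w, h) = (h + w)*(-3 + h) = (-3 + h)*(h + w))
o(n) = 30*n (o(n) = (n*6)*5 = (6*n)*5 = 30*n)
V(r) = 2750 + 155*r**2 (V(r) = 5*((r**2 + (30*r)*r) + 550) = 5*((r**2 + 30*r**2) + 550) = 5*(31*r**2 + 550) = 5*(550 + 31*r**2) = 2750 + 155*r**2)
465251 + V(l(5, -21)) = 465251 + (2750 + 155*((-21)**2 - 3*(-21) - 3*5 - 21*5)**2) = 465251 + (2750 + 155*(441 + 63 - 15 - 105)**2) = 465251 + (2750 + 155*384**2) = 465251 + (2750 + 155*147456) = 465251 + (2750 + 22855680) = 465251 + 22858430 = 23323681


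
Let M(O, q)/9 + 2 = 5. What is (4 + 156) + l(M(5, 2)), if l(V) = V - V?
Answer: 160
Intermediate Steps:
M(O, q) = 27 (M(O, q) = -18 + 9*5 = -18 + 45 = 27)
l(V) = 0
(4 + 156) + l(M(5, 2)) = (4 + 156) + 0 = 160 + 0 = 160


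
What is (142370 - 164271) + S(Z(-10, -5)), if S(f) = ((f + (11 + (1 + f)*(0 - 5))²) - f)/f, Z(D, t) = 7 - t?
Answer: -21658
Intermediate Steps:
S(f) = (6 - 5*f)²/f (S(f) = ((f + (11 + (1 + f)*(-5))²) - f)/f = ((f + (11 + (-5 - 5*f))²) - f)/f = ((f + (6 - 5*f)²) - f)/f = (6 - 5*f)²/f)
(142370 - 164271) + S(Z(-10, -5)) = (142370 - 164271) + (-6 + 5*(7 - 1*(-5)))²/(7 - 1*(-5)) = -21901 + (-6 + 5*(7 + 5))²/(7 + 5) = -21901 + (-6 + 5*12)²/12 = -21901 + (-6 + 60)²/12 = -21901 + (1/12)*54² = -21901 + (1/12)*2916 = -21901 + 243 = -21658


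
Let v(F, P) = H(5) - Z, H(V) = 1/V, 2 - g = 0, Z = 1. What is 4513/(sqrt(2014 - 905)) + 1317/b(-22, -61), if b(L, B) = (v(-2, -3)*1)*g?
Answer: -6585/8 + 4513*sqrt(1109)/1109 ≈ -687.61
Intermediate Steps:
g = 2 (g = 2 - 1*0 = 2 + 0 = 2)
H(V) = 1/V
v(F, P) = -4/5 (v(F, P) = 1/5 - 1*1 = 1/5 - 1 = -4/5)
b(L, B) = -8/5 (b(L, B) = -4/5*1*2 = -4/5*2 = -8/5)
4513/(sqrt(2014 - 905)) + 1317/b(-22, -61) = 4513/(sqrt(2014 - 905)) + 1317/(-8/5) = 4513/(sqrt(1109)) + 1317*(-5/8) = 4513*(sqrt(1109)/1109) - 6585/8 = 4513*sqrt(1109)/1109 - 6585/8 = -6585/8 + 4513*sqrt(1109)/1109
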